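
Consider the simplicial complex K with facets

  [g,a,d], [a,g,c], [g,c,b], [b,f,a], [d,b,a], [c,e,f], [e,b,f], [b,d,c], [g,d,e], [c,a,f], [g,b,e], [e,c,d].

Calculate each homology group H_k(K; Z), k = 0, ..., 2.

H_0 ≅ Z,  H_1 ≅ Z_2,  H_2 = 0.

Order the vertices as a < b < c < d < e < f < g. Listing each simplex with vertices in this order, K has dimension 2 with simplices:

  0-simplices (7): a, b, c, d, e, f, g
  1-simplices (18): ab, ac, ad, af, ag, bc, bd, be, bf, bg, cd, ce, cf, cg, de, dg, ef, eg
  2-simplices (12): abd, abf, acf, acg, adg, bcd, bcg, bef, beg, cde, cef, deg

so the chain groups are C_0 ≅ Z^7, C_1 ≅ Z^18, C_2 ≅ Z^12.

Boundary ∂_1: C_1 → C_0 sends each edge [p,q] (with p < q) to q − p. For instance
  ∂ce = e − c.
As a 7×18 matrix over Z this has rank 6, with invariant factors (1,1,1,1,1,1).

The boundary map ∂_2: C_2 → C_1 acts by ∂[p,q,r] = [q,r] − [p,r] + [p,q]. For instance
  ∂deg = eg − dg + de,
  ∂acf = cf − af + ac.
The 18×12 boundary matrix has rank 12 and Smith normal form diag(1,1,1,1,1,1,1,1,1,1,1,2).

From H_k ≅ ker(∂_k) / im(∂_{k+1}) we obtain:

  H_0: rank C_0 − rank ∂_1 = 7 − 6 = 1, and the invariant factors of ∂_1 are all 1, so H_0 ≅ Z.
  H_1: rank ker ∂_1 − rank ∂_2 = (18 − 6) − 12 = 0, and ∂_2 has invariant factor 2 > 1, so H_1 ≅ Z_2.
  H_2: rank ker ∂_2 − rank ∂_3 = (12 − 12) − 0 = 0, and there is no ∂_3, so H_2 ≅ 0.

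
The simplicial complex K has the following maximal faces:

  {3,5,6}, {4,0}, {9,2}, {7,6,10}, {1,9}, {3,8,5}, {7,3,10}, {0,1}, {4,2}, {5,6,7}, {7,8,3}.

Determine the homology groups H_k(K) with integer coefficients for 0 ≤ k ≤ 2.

Take the total order 0 < 1 < 2 < 3 < 4 < 5 < 6 < 7 < 8 < 9 < 10 on the vertex set. Then K (dimension 2) consists of the simplices:

  0-simplices (11): [0], [1], [2], [3], [4], [5], [6], [7], [8], [9], [10]
  1-simplices (17): [0,1], [0,4], [1,9], [2,4], [2,9], [3,5], [3,6], [3,7], [3,8], [3,10], [5,6], [5,7], [5,8], [6,7], [6,10], [7,8], [7,10]
  2-simplices (6): [3,5,6], [3,5,8], [3,7,8], [3,7,10], [5,6,7], [6,7,10]

Hence C_0 ≅ Z^11, C_1 ≅ Z^17, C_2 ≅ Z^6.

The boundary map ∂_1: C_1 → C_0 maps an edge to its endpoints' difference, ∂[p,q] = q − p.
The resulting 11×17 matrix has rank 9, and its Smith normal form has invariant factors (1,1,1,1,1,1,1,1,1).

The boundary map ∂_2: C_2 → C_1 acts by ∂[p,q,r] = [q,r] − [p,r] + [p,q]. For instance
  ∂[5,6,7] = [6,7] − [5,7] + [5,6],
  ∂[6,7,10] = [7,10] − [6,10] + [6,7].
As a 17×6 matrix over Z this has rank 6, with invariant factors (1,1,1,1,1,1).

Now H_k = ker ∂_k / im ∂_{k+1}, so:

  H_0: rank C_0 − rank ∂_1 = 11 − 9 = 2, and the invariant factors of ∂_1 are all 1, so H_0 = Z^2.
  H_1: rank ker ∂_1 − rank ∂_2 = (17 − 9) − 6 = 2, and the invariant factors of ∂_2 are all 1, so H_1 = Z^2.
  H_2: rank ker ∂_2 − rank ∂_3 = (6 − 6) − 0 = 0, and there is no ∂_3, so H_2 = 0.

H_0 ≅ Z^2,  H_1 ≅ Z^2,  H_2 = 0.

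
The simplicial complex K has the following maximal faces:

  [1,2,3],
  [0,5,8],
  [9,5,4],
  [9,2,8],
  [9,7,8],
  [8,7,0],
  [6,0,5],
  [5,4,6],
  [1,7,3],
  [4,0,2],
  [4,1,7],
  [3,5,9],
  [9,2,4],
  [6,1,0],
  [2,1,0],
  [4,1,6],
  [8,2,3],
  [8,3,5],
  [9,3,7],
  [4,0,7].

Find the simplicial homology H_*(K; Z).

H_0 ≅ Z,  H_1 ≅ Z ⊕ Z_2,  H_2 = 0.

Fix the vertex order 0 < 1 < 2 < 3 < 4 < 5 < 6 < 7 < 8 < 9 and write every simplex with vertices in increasing order. Then dim K = 2 and the simplices of K are:

  0-simplices (10): [0], [1], [2], [3], [4], [5], [6], [7], [8], [9]
  1-simplices (30): (30 of them)
  2-simplices (20): (20 of them)

giving chain groups C_0 ≅ Z^10, C_1 ≅ Z^30, C_2 ≅ Z^20.

The boundary map ∂_1: C_1 → C_0 maps an edge to its endpoints' difference, ∂[p,q] = q − p. For instance
  ∂[0,6] = [6] − [0].
The 10×30 boundary matrix has rank 9 and Smith normal form diag(1,1,1,1,1,1,1,1,1).

Boundary ∂_2: C_2 → C_1 sends each 2-simplex [p,q,r] to [q,r] − [p,r] + [p,q]. For instance
  ∂[2,3,8] = [3,8] − [2,8] + [2,3],
  ∂[1,2,3] = [2,3] − [1,3] + [1,2].
The resulting 30×20 matrix has rank 20, and its Smith normal form has invariant factors (1,1,1,1,1,1,1,1,1,1,1,1,1,1,1,1,1,1,1,2).

Computing H_k = (kernel of ∂_k) / (image of ∂_{k+1}):

  H_0: rank C_0 − rank ∂_1 = 10 − 9 = 1, and the invariant factors of ∂_1 are all 1, so H_0 = Z.
  H_1: rank ker ∂_1 − rank ∂_2 = (30 − 9) − 20 = 1, and ∂_2 has invariant factor 2 > 1, so H_1 = Z ⊕ Z_2.
  H_2: rank ker ∂_2 − rank ∂_3 = (20 − 20) − 0 = 0, and there is no ∂_3, so H_2 = 0.

As a check, the Euler characteristic is 10 − 30 + 20 = 0, which agrees with 1 − 1 + 0 = 0.
(K is a triangulation of the Klein bottle.)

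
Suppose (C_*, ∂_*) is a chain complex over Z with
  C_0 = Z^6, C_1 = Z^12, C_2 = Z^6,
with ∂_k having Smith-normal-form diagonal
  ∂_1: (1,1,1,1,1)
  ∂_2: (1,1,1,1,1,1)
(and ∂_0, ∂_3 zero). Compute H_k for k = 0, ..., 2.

H_0: b_0 = 6 − 0 − 5 = 1; torsion from ∂_1 factors > 1: none. So H_0 = Z.
H_1: b_1 = 12 − 5 − 6 = 1; torsion from ∂_2 factors > 1: none. So H_1 = Z.
H_2: b_2 = 6 − 6 − 0 = 0; torsion from ∂_3 factors > 1: none. So H_2 = 0.

H_0 = Z,  H_1 = Z,  H_2 = 0.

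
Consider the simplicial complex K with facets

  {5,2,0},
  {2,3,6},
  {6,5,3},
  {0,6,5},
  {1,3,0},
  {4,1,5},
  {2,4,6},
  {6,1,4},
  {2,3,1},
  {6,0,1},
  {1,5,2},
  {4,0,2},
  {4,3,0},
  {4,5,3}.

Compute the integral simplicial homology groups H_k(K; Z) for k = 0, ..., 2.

H_0 = Z,  H_1 = Z^2,  H_2 = Z.

We work with the vertex ordering 0 < 1 < 2 < 3 < 4 < 5 < 6. The simplices of K, each written with vertices in increasing order, are:

  0-simplices (7): [0], [1], [2], [3], [4], [5], [6]
  1-simplices (21): [0,1], [0,2], [0,3], [0,4], [0,5], [0,6], [1,2], [1,3], [1,4], [1,5], [1,6], [2,3], [2,4], [2,5], [2,6], [3,4], [3,5], [3,6], [4,5], [4,6], [5,6]
  2-simplices (14): [0,1,3], [0,1,6], [0,2,4], [0,2,5], [0,3,4], [0,5,6], [1,2,3], [1,2,5], [1,4,5], [1,4,6], [2,3,6], [2,4,6], [3,4,5], [3,5,6]

giving chain groups C_0 ≅ Z^7, C_1 ≅ Z^21, C_2 ≅ Z^14.

∂_1: C_1 → C_0 maps an edge to its endpoints' difference, ∂[p,q] = q − p. For instance
  ∂[3,5] = [5] − [3].
As a 7×21 matrix over Z this has rank 6, with invariant factors (1,1,1,1,1,1).

The boundary map ∂_2: C_2 → C_1 acts by ∂[p,q,r] = [q,r] − [p,r] + [p,q]. For instance
  ∂[0,5,6] = [5,6] − [0,6] + [0,5],
  ∂[1,2,3] = [2,3] − [1,3] + [1,2].
The resulting 21×14 matrix has rank 13, and its Smith normal form has invariant factors (1,1,1,1,1,1,1,1,1,1,1,1,1).

From H_k ≅ ker(∂_k) / im(∂_{k+1}) we obtain:

  H_0: rank C_0 − rank ∂_1 = 7 − 6 = 1, and the invariant factors of ∂_1 are all 1, so H_0 ≅ Z.
  H_1: rank ker ∂_1 − rank ∂_2 = (21 − 6) − 13 = 2, and the invariant factors of ∂_2 are all 1, so H_1 ≅ Z^2.
  H_2: rank ker ∂_2 − rank ∂_3 = (14 − 13) − 0 = 1, and there is no ∂_3, so H_2 ≅ Z.

As a check, the Euler characteristic is 7 − 21 + 14 = 0, which agrees with 1 − 2 + 1 = 0.
(K is a triangulation of the torus T^2.)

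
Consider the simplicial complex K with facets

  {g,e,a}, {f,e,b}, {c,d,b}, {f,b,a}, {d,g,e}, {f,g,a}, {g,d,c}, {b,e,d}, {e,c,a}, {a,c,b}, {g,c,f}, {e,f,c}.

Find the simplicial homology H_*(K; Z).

H_0 ≅ Z,  H_1 ≅ Z/2,  H_2 = 0.

Take the total order a < b < c < d < e < f < g on the vertex set. Then K (dimension 2) consists of the simplices:

  0-simplices (7): a, b, c, d, e, f, g
  1-simplices (18): ab, ac, ae, af, ag, bc, bd, be, bf, cd, ce, cf, cg, de, dg, ef, eg, fg
  2-simplices (12): abc, abf, ace, aeg, afg, bcd, bde, bef, cdg, cef, cfg, deg

giving chain groups C_0 ≅ Z^7, C_1 ≅ Z^18, C_2 ≅ Z^12.

∂_1: C_1 → C_0 sends each edge [p,q] (with p < q) to q − p. For instance
  ∂bc = c − b.
As a 7×18 matrix over Z this has rank 6, with invariant factors (1,1,1,1,1,1).

∂_2: C_2 → C_1 acts by ∂[p,q,r] = [q,r] − [p,r] + [p,q]. For instance
  ∂abf = bf − af + ab,
  ∂afg = fg − ag + af.
The 18×12 boundary matrix has rank 12 and Smith normal form diag(1,1,1,1,1,1,1,1,1,1,1,2).

Reading off H_k = ker ∂_k / im ∂_{k+1}:

  H_0: rank C_0 − rank ∂_1 = 7 − 6 = 1, and the invariant factors of ∂_1 are all 1, so H_0 ≅ Z.
  H_1: rank ker ∂_1 − rank ∂_2 = (18 − 6) − 12 = 0, and ∂_2 has invariant factor 2 > 1, so H_1 ≅ Z/2.
  H_2: rank ker ∂_2 − rank ∂_3 = (12 − 12) − 0 = 0, and there is no ∂_3, so H_2 ≅ 0.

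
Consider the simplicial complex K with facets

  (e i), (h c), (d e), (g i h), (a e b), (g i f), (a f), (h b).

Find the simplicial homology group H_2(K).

Fix the vertex order a < b < c < d < e < f < g < h < i and write every simplex with vertices in increasing order. Then dim K = 2 and the simplices of K are:

  0-simplices (9): a, b, c, d, e, f, g, h, i
  1-simplices (13): ab, ae, af, be, bh, ch, de, ei, fg, fi, gh, gi, hi
  2-simplices (3): abe, fgi, ghi

giving chain groups C_0 ≅ Z^9, C_1 ≅ Z^13, C_2 ≅ Z^3.

∂_1: C_1 → C_0 is given by ∂[p,q] = [q] − [p]. For instance
  ∂be = e − b.
As a 9×13 matrix over Z this has rank 8, with invariant factors (1,1,1,1,1,1,1,1).

Boundary ∂_2: C_2 → C_1 maps a triangle to the signed sum of its edges. For instance
  ∂fgi = gi − fi + fg,
  ∂ghi = hi − gi + gh.
The resulting 13×3 matrix has rank 3, and its Smith normal form has invariant factors (1,1,1).

Reading off H_k = ker ∂_k / im ∂_{k+1}:

  H_2: rank ker ∂_2 − rank ∂_3 = (3 − 3) − 0 = 0, and there is no ∂_3, so H_2 ≅ 0.

H_2 = 0.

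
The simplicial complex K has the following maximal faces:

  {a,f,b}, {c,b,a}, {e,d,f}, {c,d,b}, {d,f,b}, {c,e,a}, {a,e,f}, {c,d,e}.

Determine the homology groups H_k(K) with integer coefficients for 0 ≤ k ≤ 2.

We work with the vertex ordering a < b < c < d < e < f. The simplices of K, each written with vertices in increasing order, are:

  0-simplices (6): a, b, c, d, e, f
  1-simplices (12): ab, ac, ae, af, bc, bd, bf, cd, ce, de, df, ef
  2-simplices (8): abc, abf, ace, aef, bcd, bdf, cde, def

Hence C_0 ≅ Z^6, C_1 ≅ Z^12, C_2 ≅ Z^8.

The boundary map ∂_1: C_1 → C_0 sends each edge [p,q] (with p < q) to q − p. For instance
  ∂df = f − d.
The 6×12 boundary matrix has rank 5 and Smith normal form diag(1,1,1,1,1).

Boundary ∂_2: C_2 → C_1 acts by ∂[p,q,r] = [q,r] − [p,r] + [p,q]. For instance
  ∂aef = ef − af + ae,
  ∂bcd = cd − bd + bc.
This gives a 12×8 integer matrix of rank 7; reducing to Smith normal form yields diagonal entries (1,1,1,1,1,1,1).

Now H_k = ker ∂_k / im ∂_{k+1}, so:

  H_0: rank C_0 − rank ∂_1 = 6 − 5 = 1, and the invariant factors of ∂_1 are all 1, so H_0 = Z.
  H_1: rank ker ∂_1 − rank ∂_2 = (12 − 5) − 7 = 0, and the invariant factors of ∂_2 are all 1, so H_1 = 0.
  H_2: rank ker ∂_2 − rank ∂_3 = (8 − 7) − 0 = 1, and there is no ∂_3, so H_2 = Z.

(K is a triangulation of the 2-sphere S^2.)

H_0 ≅ Z,  H_1 = 0,  H_2 ≅ Z.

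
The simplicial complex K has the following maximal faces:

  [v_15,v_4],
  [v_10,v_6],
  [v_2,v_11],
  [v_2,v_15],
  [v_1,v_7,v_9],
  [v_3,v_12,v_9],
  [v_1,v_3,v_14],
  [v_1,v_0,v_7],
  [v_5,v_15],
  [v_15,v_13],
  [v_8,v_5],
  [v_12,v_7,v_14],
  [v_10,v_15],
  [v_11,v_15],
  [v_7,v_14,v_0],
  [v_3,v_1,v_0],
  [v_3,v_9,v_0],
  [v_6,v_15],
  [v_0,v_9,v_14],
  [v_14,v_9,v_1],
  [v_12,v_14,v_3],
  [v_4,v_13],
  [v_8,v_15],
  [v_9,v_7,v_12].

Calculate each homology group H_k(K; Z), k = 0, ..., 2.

H_0 = Z^2,  H_1 = Z^4 ⊕ Z/2,  H_2 = 0.

Fix the vertex order v_0 < v_1 < v_2 < v_3 < v_4 < v_5 < v_6 < v_7 < v_8 < v_9 < v_10 < v_11 < v_12 < v_13 < v_14 < v_15 and write every simplex with vertices in increasing order. Then dim K = 2 and the simplices of K are:

  0-simplices (16): [v_0], [v_1], [v_2], [v_3], [v_4], [v_5], [v_6], [v_7], [v_8], [v_9], [v_10], [v_11], [v_12], [v_13], [v_14], [v_15]
  1-simplices (30): (30 of them)
  2-simplices (12): (12 of them)

so the chain groups are C_0 ≅ Z^16, C_1 ≅ Z^30, C_2 ≅ Z^12.

∂_1: C_1 → C_0 maps an edge to its endpoints' difference, ∂[p,q] = q − p. For instance
  ∂[v_1,v_7] = [v_7] − [v_1].
As a 16×30 matrix over Z this has rank 14, with invariant factors (1,1,1,1,1,1,1,1,1,1,1,1,1,1).

∂_2: C_2 → C_1 acts by ∂[p,q,r] = [q,r] − [p,r] + [p,q]. For instance
  ∂[v_0,v_3,v_9] = [v_3,v_9] − [v_0,v_9] + [v_0,v_3],
  ∂[v_3,v_9,v_12] = [v_9,v_12] − [v_3,v_12] + [v_3,v_9].
As a 30×12 matrix over Z this has rank 12, with invariant factors (1,1,1,1,1,1,1,1,1,1,1,2).

Computing H_k = (kernel of ∂_k) / (image of ∂_{k+1}):

  H_0: rank C_0 − rank ∂_1 = 16 − 14 = 2, and the invariant factors of ∂_1 are all 1, so H_0 ≅ Z^2.
  H_1: rank ker ∂_1 − rank ∂_2 = (30 − 14) − 12 = 4, and ∂_2 has invariant factor 2 > 1, so H_1 ≅ Z^4 ⊕ Z/2.
  H_2: rank ker ∂_2 − rank ∂_3 = (12 − 12) − 0 = 0, and there is no ∂_3, so H_2 ≅ 0.

As a check, the Euler characteristic is 16 − 30 + 12 = -2, which agrees with 2 − 4 + 0 = -2.
(K is a triangulation of the disjoint union of the real projective plane RP^2 and a wedge of 4 circles.)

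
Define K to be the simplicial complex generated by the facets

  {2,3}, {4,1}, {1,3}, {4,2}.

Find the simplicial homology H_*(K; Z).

We work with the vertex ordering 1 < 2 < 3 < 4. The simplices of K, each written with vertices in increasing order, are:

  0-simplices (4): [1], [2], [3], [4]
  1-simplices (4): [1,3], [1,4], [2,3], [2,4]

so the chain groups are C_0 ≅ Z^4, C_1 ≅ Z^4.

The boundary map ∂_1: C_1 → C_0 is given by ∂[p,q] = [q] − [p].
As a 4×4 matrix over Z this has rank 3, with invariant factors (1,1,1).

Reading off H_k = ker ∂_k / im ∂_{k+1}:

  H_0: rank C_0 − rank ∂_1 = 4 − 3 = 1, and the invariant factors of ∂_1 are all 1, so H_0 = Z.
  H_1: rank ker ∂_1 − rank ∂_2 = (4 − 3) − 0 = 1, and there is no ∂_2, so H_1 = Z.

As a check, the Euler characteristic is 4 − 4 = 0, which agrees with 1 − 1 = 0.

H_0 ≅ Z,  H_1 ≅ Z.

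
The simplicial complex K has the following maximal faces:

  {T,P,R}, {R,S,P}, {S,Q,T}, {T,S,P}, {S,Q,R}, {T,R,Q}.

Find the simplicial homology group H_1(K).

Take the total order P < Q < R < S < T on the vertex set. Then K (dimension 2) consists of the simplices:

  0-simplices (5): P, Q, R, S, T
  1-simplices (9): PR, PS, PT, QR, QS, QT, RS, RT, ST
  2-simplices (6): PRS, PRT, PST, QRS, QRT, QST

so the chain groups are C_0 ≅ Z^5, C_1 ≅ Z^9, C_2 ≅ Z^6.

∂_1: C_1 → C_0 sends each edge [p,q] (with p < q) to q − p.
As a 5×9 matrix over Z this has rank 4, with invariant factors (1,1,1,1).

The boundary map ∂_2: C_2 → C_1 maps a triangle to the signed sum of its edges. For instance
  ∂QRT = RT − QT + QR,
  ∂PRS = RS − PS + PR.
The resulting 9×6 matrix has rank 5, and its Smith normal form has invariant factors (1,1,1,1,1).

Computing H_k = (kernel of ∂_k) / (image of ∂_{k+1}):

  H_1: rank ker ∂_1 − rank ∂_2 = (9 − 4) − 5 = 0, and the invariant factors of ∂_2 are all 1, so H_1 = 0.

(K is a triangulation of the 2-sphere S^2.)

H_1 = 0.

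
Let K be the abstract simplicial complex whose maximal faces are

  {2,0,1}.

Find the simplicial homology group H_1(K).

H_1 = 0.

Take the total order 0 < 1 < 2 on the vertex set. Then K (dimension 2) consists of the simplices:

  0-simplices (3): [0], [1], [2]
  1-simplices (3): [0,1], [0,2], [1,2]
  2-simplices (1): [0,1,2]

Hence C_0 ≅ Z^3, C_1 ≅ Z^3, C_2 ≅ Z^1.

Boundary ∂_1: C_1 → C_0 sends each edge [p,q] (with p < q) to q − p. For instance
  ∂[0,1] = [1] − [0].
The resulting 3×3 matrix has rank 2, and its Smith normal form has invariant factors (1,1).

Boundary ∂_2: C_2 → C_1 sends each 2-simplex [p,q,r] to [q,r] − [p,r] + [p,q]. For instance
  ∂[0,1,2] = [1,2] − [0,2] + [0,1].
As a 3×1 matrix over Z this has rank 1, with invariant factors (1).

Now H_k = ker ∂_k / im ∂_{k+1}, so:

  H_1: rank ker ∂_1 − rank ∂_2 = (3 − 2) − 1 = 0, and the invariant factors of ∂_2 are all 1, so H_1 ≅ 0.

(K is a triangulation of the 2-simplex.)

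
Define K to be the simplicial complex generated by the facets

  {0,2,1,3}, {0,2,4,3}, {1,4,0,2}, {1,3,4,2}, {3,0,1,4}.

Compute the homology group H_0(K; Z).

H_0 = Z.

K has 5 vertices, 10 edges, 10 triangles, 5 3-simplices.
rank ∂_0 = 0, rank ∂_1 = 4 ⇒ b_0 = 5 − 0 − 4 = 1; all invariant factors of ∂_1 are 1 so no torsion. So H_0 ≅ Z.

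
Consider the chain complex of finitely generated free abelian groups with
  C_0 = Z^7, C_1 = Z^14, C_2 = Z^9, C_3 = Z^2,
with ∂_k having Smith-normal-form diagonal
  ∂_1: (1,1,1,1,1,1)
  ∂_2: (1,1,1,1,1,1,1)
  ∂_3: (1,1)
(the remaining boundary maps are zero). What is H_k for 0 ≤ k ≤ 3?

H_0 ≅ Z,  H_1 ≅ Z,  H_2 = 0,  H_3 = 0.

H_0: b_0 = 7 − 0 − 6 = 1; torsion from ∂_1 factors > 1: none. So H_0 ≅ Z.
H_1: b_1 = 14 − 6 − 7 = 1; torsion from ∂_2 factors > 1: none. So H_1 ≅ Z.
H_2: b_2 = 9 − 7 − 2 = 0; torsion from ∂_3 factors > 1: none. So H_2 ≅ 0.
H_3: b_3 = 2 − 2 − 0 = 0; torsion from ∂_4 factors > 1: none. So H_3 ≅ 0.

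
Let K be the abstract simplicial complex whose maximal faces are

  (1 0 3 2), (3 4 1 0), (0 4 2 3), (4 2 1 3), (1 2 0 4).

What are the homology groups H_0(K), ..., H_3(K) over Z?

H_0 = Z,  H_1 = 0,  H_2 = 0,  H_3 = Z.

We work with the vertex ordering 0 < 1 < 2 < 3 < 4. The simplices of K, each written with vertices in increasing order, are:

  0-simplices (5): [0], [1], [2], [3], [4]
  1-simplices (10): [0,1], [0,2], [0,3], [0,4], [1,2], [1,3], [1,4], [2,3], [2,4], [3,4]
  2-simplices (10): [0,1,2], [0,1,3], [0,1,4], [0,2,3], [0,2,4], [0,3,4], [1,2,3], [1,2,4], [1,3,4], [2,3,4]
  3-simplices (5): [0,1,2,3], [0,1,2,4], [0,1,3,4], [0,2,3,4], [1,2,3,4]

giving chain groups C_0 ≅ Z^5, C_1 ≅ Z^10, C_2 ≅ Z^10, C_3 ≅ Z^5.

∂_1: C_1 → C_0 sends each edge [p,q] (with p < q) to q − p.
The resulting 5×10 matrix has rank 4, and its Smith normal form has invariant factors (1,1,1,1).

The boundary map ∂_2: C_2 → C_1 maps a triangle to the signed sum of its edges. For instance
  ∂[0,2,4] = [2,4] − [0,4] + [0,2],
  ∂[0,3,4] = [3,4] − [0,4] + [0,3].
The resulting 10×10 matrix has rank 6, and its Smith normal form has invariant factors (1,1,1,1,1,1).

∂_3: C_3 → C_2 sends each 3-simplex σ to the alternating sum Σ_i (−1)^i (σ with its i-th vertex removed). For instance
  ∂[1,2,3,4] = [2,3,4] − [1,3,4] + [1,2,4] − [1,2,3],
  ∂[0,1,2,4] = [1,2,4] − [0,2,4] + [0,1,4] − [0,1,2].
The resulting 10×5 matrix has rank 4, and its Smith normal form has invariant factors (1,1,1,1).

Reading off H_k = ker ∂_k / im ∂_{k+1}:

  H_0: rank C_0 − rank ∂_1 = 5 − 4 = 1, and the invariant factors of ∂_1 are all 1, so H_0 = Z.
  H_1: rank ker ∂_1 − rank ∂_2 = (10 − 4) − 6 = 0, and the invariant factors of ∂_2 are all 1, so H_1 = 0.
  H_2: rank ker ∂_2 − rank ∂_3 = (10 − 6) − 4 = 0, and the invariant factors of ∂_3 are all 1, so H_2 = 0.
  H_3: rank ker ∂_3 − rank ∂_4 = (5 − 4) − 0 = 1, and there is no ∂_4, so H_3 = Z.

(K is a triangulation of the 3-sphere S^3.)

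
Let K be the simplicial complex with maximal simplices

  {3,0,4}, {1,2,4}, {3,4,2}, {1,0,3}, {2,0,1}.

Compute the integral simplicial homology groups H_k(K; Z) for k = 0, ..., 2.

Take the total order 0 < 1 < 2 < 3 < 4 on the vertex set. Then K (dimension 2) consists of the simplices:

  0-simplices (5): [0], [1], [2], [3], [4]
  1-simplices (10): [0,1], [0,2], [0,3], [0,4], [1,2], [1,3], [1,4], [2,3], [2,4], [3,4]
  2-simplices (5): [0,1,2], [0,1,3], [0,3,4], [1,2,4], [2,3,4]

giving chain groups C_0 ≅ Z^5, C_1 ≅ Z^10, C_2 ≅ Z^5.

∂_1: C_1 → C_0 is given by ∂[p,q] = [q] − [p].
This gives a 5×10 integer matrix of rank 4; reducing to Smith normal form yields diagonal entries (1,1,1,1).

The boundary map ∂_2: C_2 → C_1 acts by ∂[p,q,r] = [q,r] − [p,r] + [p,q]. For instance
  ∂[0,1,2] = [1,2] − [0,2] + [0,1],
  ∂[2,3,4] = [3,4] − [2,4] + [2,3].
This gives a 10×5 integer matrix of rank 5; reducing to Smith normal form yields diagonal entries (1,1,1,1,1).

Now H_k = ker ∂_k / im ∂_{k+1}, so:

  H_0: rank C_0 − rank ∂_1 = 5 − 4 = 1, and the invariant factors of ∂_1 are all 1, so H_0 ≅ Z.
  H_1: rank ker ∂_1 − rank ∂_2 = (10 − 4) − 5 = 1, and the invariant factors of ∂_2 are all 1, so H_1 ≅ Z.
  H_2: rank ker ∂_2 − rank ∂_3 = (5 − 5) − 0 = 0, and there is no ∂_3, so H_2 ≅ 0.

(K is a triangulation of the Möbius band.)

H_0 = Z,  H_1 = Z,  H_2 = 0.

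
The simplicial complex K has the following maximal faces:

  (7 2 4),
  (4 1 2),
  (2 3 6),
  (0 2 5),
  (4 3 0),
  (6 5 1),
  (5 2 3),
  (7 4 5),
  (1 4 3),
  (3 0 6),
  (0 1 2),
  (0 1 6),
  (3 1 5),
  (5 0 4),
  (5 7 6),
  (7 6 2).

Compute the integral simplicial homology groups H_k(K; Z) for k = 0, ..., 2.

Take the total order 0 < 1 < 2 < 3 < 4 < 5 < 6 < 7 on the vertex set. Then K (dimension 2) consists of the simplices:

  0-simplices (8): [0], [1], [2], [3], [4], [5], [6], [7]
  1-simplices (24): (24 of them)
  2-simplices (16): [0,1,2], [0,1,6], [0,2,5], [0,3,4], [0,3,6], [0,4,5], [1,2,4], [1,3,4], [1,3,5], [1,5,6], [2,3,5], [2,3,6], [2,4,7], [2,6,7], [4,5,7], [5,6,7]

giving chain groups C_0 ≅ Z^8, C_1 ≅ Z^24, C_2 ≅ Z^16.

The boundary map ∂_1: C_1 → C_0 is given by ∂[p,q] = [q] − [p]. For instance
  ∂[6,7] = [7] − [6].
This gives a 8×24 integer matrix of rank 7; reducing to Smith normal form yields diagonal entries (1,1,1,1,1,1,1).

Boundary ∂_2: C_2 → C_1 maps a triangle to the signed sum of its edges. For instance
  ∂[0,1,2] = [1,2] − [0,2] + [0,1],
  ∂[1,2,4] = [2,4] − [1,4] + [1,2].
The 24×16 boundary matrix has rank 15 and Smith normal form diag(1,1,1,1,1,1,1,1,1,1,1,1,1,1,1).

Computing H_k = (kernel of ∂_k) / (image of ∂_{k+1}):

  H_0: rank C_0 − rank ∂_1 = 8 − 7 = 1, and the invariant factors of ∂_1 are all 1, so H_0 = Z.
  H_1: rank ker ∂_1 − rank ∂_2 = (24 − 7) − 15 = 2, and the invariant factors of ∂_2 are all 1, so H_1 = Z^2.
  H_2: rank ker ∂_2 − rank ∂_3 = (16 − 15) − 0 = 1, and there is no ∂_3, so H_2 = Z.

As a check, the Euler characteristic is 8 − 24 + 16 = 0, which agrees with 1 − 2 + 1 = 0.

H_0 ≅ Z,  H_1 ≅ Z^2,  H_2 ≅ Z.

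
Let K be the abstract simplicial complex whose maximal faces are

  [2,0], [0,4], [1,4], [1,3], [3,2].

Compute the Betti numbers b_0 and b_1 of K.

b_0 = 1, b_1 = 1.

Take the total order 0 < 1 < 2 < 3 < 4 on the vertex set. Then K (dimension 1) consists of the simplices:

  0-simplices (5): [0], [1], [2], [3], [4]
  1-simplices (5): [0,2], [0,4], [1,3], [1,4], [2,3]

giving chain groups C_0 ≅ Z^5, C_1 ≅ Z^5.

Boundary ∂_1: C_1 → C_0 sends each edge [p,q] (with p < q) to q − p. For instance
  ∂[1,3] = [3] − [1].
The resulting 5×5 matrix has rank 4, and its Smith normal form has invariant factors (1,1,1,1).

Computing H_k = (kernel of ∂_k) / (image of ∂_{k+1}):

  H_0: rank C_0 − rank ∂_1 = 5 − 4 = 1, and the invariant factors of ∂_1 are all 1, so H_0 ≅ Z.
  H_1: rank ker ∂_1 − rank ∂_2 = (5 − 4) − 0 = 1, and there is no ∂_2, so H_1 ≅ Z.

Hence the Betti numbers are b_0 = 1, b_1 = 1.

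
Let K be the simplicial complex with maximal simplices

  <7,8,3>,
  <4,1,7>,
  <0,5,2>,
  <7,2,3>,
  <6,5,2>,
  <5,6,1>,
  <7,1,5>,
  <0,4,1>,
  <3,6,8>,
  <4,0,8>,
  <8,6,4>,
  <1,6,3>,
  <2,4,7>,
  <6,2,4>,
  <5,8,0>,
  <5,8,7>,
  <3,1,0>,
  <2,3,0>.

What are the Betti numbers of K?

Order the vertices as 0 < 1 < 2 < 3 < 4 < 5 < 6 < 7 < 8. Listing each simplex with vertices in this order, K has dimension 2 with simplices:

  0-simplices (9): [0], [1], [2], [3], [4], [5], [6], [7], [8]
  1-simplices (27): (27 of them)
  2-simplices (18): [0,1,3], [0,1,4], [0,2,3], [0,2,5], [0,4,8], [0,5,8], [1,3,6], [1,4,7], [1,5,6], [1,5,7], [2,3,7], [2,4,6], [2,4,7], [2,5,6], [3,6,8], [3,7,8], [4,6,8], [5,7,8]

so the chain groups are C_0 ≅ Z^9, C_1 ≅ Z^27, C_2 ≅ Z^18.

The boundary map ∂_1: C_1 → C_0 is given by ∂[p,q] = [q] − [p]. For instance
  ∂[1,4] = [4] − [1].
As a 9×27 matrix over Z this has rank 8, with invariant factors (1,1,1,1,1,1,1,1).

The boundary map ∂_2: C_2 → C_1 acts by ∂[p,q,r] = [q,r] − [p,r] + [p,q]. For instance
  ∂[1,3,6] = [3,6] − [1,6] + [1,3],
  ∂[4,6,8] = [6,8] − [4,8] + [4,6].
As a 27×18 matrix over Z this has rank 17, with invariant factors (1,1,1,1,1,1,1,1,1,1,1,1,1,1,1,1,1).

Now H_k = ker ∂_k / im ∂_{k+1}, so:

  H_0: rank C_0 − rank ∂_1 = 9 − 8 = 1, and the invariant factors of ∂_1 are all 1, so H_0 = Z.
  H_1: rank ker ∂_1 − rank ∂_2 = (27 − 8) − 17 = 2, and the invariant factors of ∂_2 are all 1, so H_1 = Z^2.
  H_2: rank ker ∂_2 − rank ∂_3 = (18 − 17) − 0 = 1, and there is no ∂_3, so H_2 = Z.

(K is a triangulation of the torus T^2.)

Hence the Betti numbers are b_0 = 1, b_1 = 2, b_2 = 1.

b_0 = 1, b_1 = 2, b_2 = 1.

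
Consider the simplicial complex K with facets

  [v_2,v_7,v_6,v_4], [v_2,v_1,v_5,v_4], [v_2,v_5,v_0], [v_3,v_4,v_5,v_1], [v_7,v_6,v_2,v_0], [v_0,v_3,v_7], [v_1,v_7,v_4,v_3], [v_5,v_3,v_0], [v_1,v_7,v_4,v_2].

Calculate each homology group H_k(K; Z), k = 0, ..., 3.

H_0 ≅ Z,  H_1 = 0,  H_2 ≅ Z,  H_3 = 0.

K has 8 vertices, 21 edges, 21 triangles, 6 3-simplices.
rank ∂_0 = 0, rank ∂_1 = 7 ⇒ b_0 = 8 − 0 − 7 = 1; all invariant factors of ∂_1 are 1 so no torsion. So H_0 = Z.
rank ∂_1 = 7, rank ∂_2 = 14 ⇒ b_1 = 21 − 7 − 14 = 0; all invariant factors of ∂_2 are 1 so no torsion. So H_1 = 0.
rank ∂_2 = 14, rank ∂_3 = 6 ⇒ b_2 = 21 − 14 − 6 = 1; all invariant factors of ∂_3 are 1 so no torsion. So H_2 = Z.
rank ∂_3 = 6, rank ∂_4 = 0 ⇒ b_3 = 6 − 6 − 0 = 0. So H_3 = 0.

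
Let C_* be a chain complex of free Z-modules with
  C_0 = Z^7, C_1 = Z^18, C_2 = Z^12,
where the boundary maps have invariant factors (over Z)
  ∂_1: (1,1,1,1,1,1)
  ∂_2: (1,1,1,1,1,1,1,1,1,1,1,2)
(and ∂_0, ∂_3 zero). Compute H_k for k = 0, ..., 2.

H_0: b_0 = 7 − 0 − 6 = 1; torsion from ∂_1 factors > 1: none. So H_0 ≅ Z.
H_1: b_1 = 18 − 6 − 12 = 0; torsion from ∂_2 factors > 1: [2]. So H_1 ≅ Z/2Z.
H_2: b_2 = 12 − 12 − 0 = 0; torsion from ∂_3 factors > 1: none. So H_2 ≅ 0.

H_0 ≅ Z,  H_1 ≅ Z/2Z,  H_2 = 0.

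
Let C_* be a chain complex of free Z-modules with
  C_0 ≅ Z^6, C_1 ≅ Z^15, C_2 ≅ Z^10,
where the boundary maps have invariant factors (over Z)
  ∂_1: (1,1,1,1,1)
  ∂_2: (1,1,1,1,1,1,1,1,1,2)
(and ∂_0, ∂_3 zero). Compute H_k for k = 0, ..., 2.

H_0: b_0 = 6 − 0 − 5 = 1; torsion from ∂_1 factors > 1: none. So H_0 = Z.
H_1: b_1 = 15 − 5 − 10 = 0; torsion from ∂_2 factors > 1: [2]. So H_1 = Z/2.
H_2: b_2 = 10 − 10 − 0 = 0; torsion from ∂_3 factors > 1: none. So H_2 = 0.

H_0 = Z,  H_1 = Z/2,  H_2 = 0.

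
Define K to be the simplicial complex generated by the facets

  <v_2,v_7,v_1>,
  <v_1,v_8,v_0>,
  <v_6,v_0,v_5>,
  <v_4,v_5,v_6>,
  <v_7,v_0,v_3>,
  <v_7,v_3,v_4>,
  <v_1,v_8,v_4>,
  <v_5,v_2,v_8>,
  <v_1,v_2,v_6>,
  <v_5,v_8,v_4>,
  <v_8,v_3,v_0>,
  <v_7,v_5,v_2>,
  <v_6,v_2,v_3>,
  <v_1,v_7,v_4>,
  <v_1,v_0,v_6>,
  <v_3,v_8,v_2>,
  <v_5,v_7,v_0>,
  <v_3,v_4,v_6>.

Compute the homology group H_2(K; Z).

H_2 = Z.

Fix the vertex order v_0 < v_1 < v_2 < v_3 < v_4 < v_5 < v_6 < v_7 < v_8 and write every simplex with vertices in increasing order. Then dim K = 2 and the simplices of K are:

  0-simplices (9): [v_0], [v_1], [v_2], [v_3], [v_4], [v_5], [v_6], [v_7], [v_8]
  1-simplices (27): (27 of them)
  2-simplices (18): (18 of them)

giving chain groups C_0 ≅ Z^9, C_1 ≅ Z^27, C_2 ≅ Z^18.

The boundary map ∂_1: C_1 → C_0 is given by ∂[p,q] = [q] − [p]. For instance
  ∂[v_4,v_8] = [v_8] − [v_4].
The resulting 9×27 matrix has rank 8, and its Smith normal form has invariant factors (1,1,1,1,1,1,1,1).

Boundary ∂_2: C_2 → C_1 maps a triangle to the signed sum of its edges. For instance
  ∂[v_0,v_3,v_7] = [v_3,v_7] − [v_0,v_7] + [v_0,v_3],
  ∂[v_2,v_5,v_8] = [v_5,v_8] − [v_2,v_8] + [v_2,v_5].
The 27×18 boundary matrix has rank 17 and Smith normal form diag(1,1,1,1,1,1,1,1,1,1,1,1,1,1,1,1,1).

Reading off H_k = ker ∂_k / im ∂_{k+1}:

  H_2: rank ker ∂_2 − rank ∂_3 = (18 − 17) − 0 = 1, and there is no ∂_3, so H_2 = Z.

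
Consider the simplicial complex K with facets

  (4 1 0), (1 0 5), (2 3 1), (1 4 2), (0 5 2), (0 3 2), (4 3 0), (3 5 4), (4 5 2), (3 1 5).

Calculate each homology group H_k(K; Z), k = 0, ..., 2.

We work with the vertex ordering 0 < 1 < 2 < 3 < 4 < 5. The simplices of K, each written with vertices in increasing order, are:

  0-simplices (6): [0], [1], [2], [3], [4], [5]
  1-simplices (15): [0,1], [0,2], [0,3], [0,4], [0,5], [1,2], [1,3], [1,4], [1,5], [2,3], [2,4], [2,5], [3,4], [3,5], [4,5]
  2-simplices (10): [0,1,4], [0,1,5], [0,2,3], [0,2,5], [0,3,4], [1,2,3], [1,2,4], [1,3,5], [2,4,5], [3,4,5]

giving chain groups C_0 ≅ Z^6, C_1 ≅ Z^15, C_2 ≅ Z^10.

The boundary map ∂_1: C_1 → C_0 sends each edge [p,q] (with p < q) to q − p.
As a 6×15 matrix over Z this has rank 5, with invariant factors (1,1,1,1,1).

Boundary ∂_2: C_2 → C_1 sends each 2-simplex [p,q,r] to [q,r] − [p,r] + [p,q]. For instance
  ∂[0,3,4] = [3,4] − [0,4] + [0,3],
  ∂[0,2,3] = [2,3] − [0,3] + [0,2].
The resulting 15×10 matrix has rank 10, and its Smith normal form has invariant factors (1,1,1,1,1,1,1,1,1,2).

From H_k ≅ ker(∂_k) / im(∂_{k+1}) we obtain:

  H_0: rank C_0 − rank ∂_1 = 6 − 5 = 1, and the invariant factors of ∂_1 are all 1, so H_0 = Z.
  H_1: rank ker ∂_1 − rank ∂_2 = (15 − 5) − 10 = 0, and ∂_2 has invariant factor 2 > 1, so H_1 = Z/2.
  H_2: rank ker ∂_2 − rank ∂_3 = (10 − 10) − 0 = 0, and there is no ∂_3, so H_2 = 0.

H_0 ≅ Z,  H_1 ≅ Z/2,  H_2 = 0.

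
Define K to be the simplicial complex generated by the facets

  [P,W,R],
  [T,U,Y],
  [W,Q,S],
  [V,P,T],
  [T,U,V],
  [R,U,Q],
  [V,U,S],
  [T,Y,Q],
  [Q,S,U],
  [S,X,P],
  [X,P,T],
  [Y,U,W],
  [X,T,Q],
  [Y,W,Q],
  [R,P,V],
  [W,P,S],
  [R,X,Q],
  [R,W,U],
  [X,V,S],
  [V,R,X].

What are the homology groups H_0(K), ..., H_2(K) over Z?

Take the total order P < Q < R < S < T < U < V < W < X < Y on the vertex set. Then K (dimension 2) consists of the simplices:

  0-simplices (10): P, Q, R, S, T, U, V, W, X, Y
  1-simplices (30): PR, PS, PT, PV, PW, PX, QR, QS, QT, QU, QW, QX, QY, RU, RV, RW, RX, SU, SV, SW, SX, TU, TV, TX, TY, UV, UW, UY, VX, WY
  2-simplices (20): PRV, PRW, PSW, PSX, PTV, PTX, QRU, QRX, QSU, QSW, QTX, QTY, QWY, RUW, RVX, SUV, SVX, TUV, TUY, UWY

so the chain groups are C_0 ≅ Z^10, C_1 ≅ Z^30, C_2 ≅ Z^20.

Boundary ∂_1: C_1 → C_0 is given by ∂[p,q] = [q] − [p]. For instance
  ∂RV = V − R.
This gives a 10×30 integer matrix of rank 9; reducing to Smith normal form yields diagonal entries (1,1,1,1,1,1,1,1,1).

∂_2: C_2 → C_1 acts by ∂[p,q,r] = [q,r] − [p,r] + [p,q]. For instance
  ∂PTX = TX − PX + PT,
  ∂SVX = VX − SX + SV.
The 30×20 boundary matrix has rank 20 and Smith normal form diag(1,1,1,1,1,1,1,1,1,1,1,1,1,1,1,1,1,1,1,2).

From H_k ≅ ker(∂_k) / im(∂_{k+1}) we obtain:

  H_0: rank C_0 − rank ∂_1 = 10 − 9 = 1, and the invariant factors of ∂_1 are all 1, so H_0 ≅ Z.
  H_1: rank ker ∂_1 − rank ∂_2 = (30 − 9) − 20 = 1, and ∂_2 has invariant factor 2 > 1, so H_1 ≅ Z ⊕ Z/2Z.
  H_2: rank ker ∂_2 − rank ∂_3 = (20 − 20) − 0 = 0, and there is no ∂_3, so H_2 ≅ 0.

(K is a triangulation of the Klein bottle.)

H_0 = Z,  H_1 = Z ⊕ Z/2Z,  H_2 = 0.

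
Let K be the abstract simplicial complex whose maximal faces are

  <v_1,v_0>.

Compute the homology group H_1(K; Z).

K has 2 vertices, 1 edge.
rank ∂_1 = 1, rank ∂_2 = 0 ⇒ b_1 = 1 − 1 − 0 = 0. So H_1 = 0.

H_1 = 0.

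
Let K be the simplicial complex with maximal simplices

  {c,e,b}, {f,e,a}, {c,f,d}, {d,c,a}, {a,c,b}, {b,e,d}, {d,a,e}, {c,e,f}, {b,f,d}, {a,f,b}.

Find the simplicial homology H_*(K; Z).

H_0 ≅ Z,  H_1 ≅ Z/2,  H_2 = 0.

K has 6 vertices, 15 edges, 10 triangles.
rank ∂_0 = 0, rank ∂_1 = 5 ⇒ b_0 = 6 − 0 − 5 = 1; all invariant factors of ∂_1 are 1 so no torsion. So H_0 = Z.
rank ∂_1 = 5, rank ∂_2 = 10 ⇒ b_1 = 15 − 5 − 10 = 0; ∂_2 has invariant factor(s) [2] giving torsion. So H_1 = Z/2.
rank ∂_2 = 10, rank ∂_3 = 0 ⇒ b_2 = 10 − 10 − 0 = 0. So H_2 = 0.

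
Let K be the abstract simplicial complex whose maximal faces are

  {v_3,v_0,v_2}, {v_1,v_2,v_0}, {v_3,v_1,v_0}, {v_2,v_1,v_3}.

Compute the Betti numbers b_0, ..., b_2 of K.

K has 4 vertices, 6 edges, 4 triangles.
rank ∂_0 = 0, rank ∂_1 = 3 ⇒ b_0 = 4 − 0 − 3 = 1; all invariant factors of ∂_1 are 1 so no torsion. So H_0 ≅ Z.
rank ∂_1 = 3, rank ∂_2 = 3 ⇒ b_1 = 6 − 3 − 3 = 0; all invariant factors of ∂_2 are 1 so no torsion. So H_1 ≅ 0.
rank ∂_2 = 3, rank ∂_3 = 0 ⇒ b_2 = 4 − 3 − 0 = 1. So H_2 ≅ Z.

b_0 = 1, b_1 = 0, b_2 = 1.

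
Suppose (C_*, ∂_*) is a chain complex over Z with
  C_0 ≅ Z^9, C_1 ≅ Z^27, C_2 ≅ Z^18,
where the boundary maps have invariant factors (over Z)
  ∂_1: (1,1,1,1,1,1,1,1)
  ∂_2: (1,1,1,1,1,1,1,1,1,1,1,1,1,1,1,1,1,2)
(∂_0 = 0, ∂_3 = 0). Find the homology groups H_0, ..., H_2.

H_0: b_0 = 9 − 0 − 8 = 1; torsion from ∂_1 factors > 1: none. So H_0 ≅ Z.
H_1: b_1 = 27 − 8 − 18 = 1; torsion from ∂_2 factors > 1: [2]. So H_1 ≅ Z ⊕ Z_2.
H_2: b_2 = 18 − 18 − 0 = 0; torsion from ∂_3 factors > 1: none. So H_2 ≅ 0.

H_0 ≅ Z,  H_1 ≅ Z ⊕ Z_2,  H_2 = 0.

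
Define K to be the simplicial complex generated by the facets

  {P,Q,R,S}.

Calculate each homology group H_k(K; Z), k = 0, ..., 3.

Take the total order P < Q < R < S on the vertex set. Then K (dimension 3) consists of the simplices:

  0-simplices (4): P, Q, R, S
  1-simplices (6): PQ, PR, PS, QR, QS, RS
  2-simplices (4): PQR, PQS, PRS, QRS
  3-simplices (1): PQRS

Hence C_0 ≅ Z^4, C_1 ≅ Z^6, C_2 ≅ Z^4, C_3 ≅ Z^1.

∂_1: C_1 → C_0 sends each edge [p,q] (with p < q) to q − p. For instance
  ∂QS = S − Q.
The 4×6 boundary matrix has rank 3 and Smith normal form diag(1,1,1).

Boundary ∂_2: C_2 → C_1 acts by ∂[p,q,r] = [q,r] − [p,r] + [p,q]. For instance
  ∂PQR = QR − PR + PQ,
  ∂PQS = QS − PS + PQ.
The 6×4 boundary matrix has rank 3 and Smith normal form diag(1,1,1).

Boundary ∂_3: C_3 → C_2 sends each 3-simplex σ to the alternating sum Σ_i (−1)^i (σ with its i-th vertex removed). For instance
  ∂PQRS = QRS − PRS + PQS − PQR.
This gives a 4×1 integer matrix of rank 1; reducing to Smith normal form yields diagonal entries (1).

Reading off H_k = ker ∂_k / im ∂_{k+1}:

  H_0: rank C_0 − rank ∂_1 = 4 − 3 = 1, and the invariant factors of ∂_1 are all 1, so H_0 ≅ Z.
  H_1: rank ker ∂_1 − rank ∂_2 = (6 − 3) − 3 = 0, and the invariant factors of ∂_2 are all 1, so H_1 ≅ 0.
  H_2: rank ker ∂_2 − rank ∂_3 = (4 − 3) − 1 = 0, and the invariant factors of ∂_3 are all 1, so H_2 ≅ 0.
  H_3: rank ker ∂_3 − rank ∂_4 = (1 − 1) − 0 = 0, and there is no ∂_4, so H_3 ≅ 0.

(K is a triangulation of the 3-simplex.)

H_0 ≅ Z,  H_1 = 0,  H_2 = 0,  H_3 = 0.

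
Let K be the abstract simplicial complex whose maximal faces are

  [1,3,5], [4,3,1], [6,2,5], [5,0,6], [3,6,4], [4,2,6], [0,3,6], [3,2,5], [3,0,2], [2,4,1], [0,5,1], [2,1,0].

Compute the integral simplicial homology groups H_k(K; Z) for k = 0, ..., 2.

H_0 ≅ Z,  H_1 ≅ Z/2,  H_2 = 0.

Take the total order 0 < 1 < 2 < 3 < 4 < 5 < 6 on the vertex set. Then K (dimension 2) consists of the simplices:

  0-simplices (7): [0], [1], [2], [3], [4], [5], [6]
  1-simplices (18): [0,1], [0,2], [0,3], [0,5], [0,6], [1,2], [1,3], [1,4], [1,5], [2,3], [2,4], [2,5], [2,6], [3,4], [3,5], [3,6], [4,6], [5,6]
  2-simplices (12): [0,1,2], [0,1,5], [0,2,3], [0,3,6], [0,5,6], [1,2,4], [1,3,4], [1,3,5], [2,3,5], [2,4,6], [2,5,6], [3,4,6]

Hence C_0 ≅ Z^7, C_1 ≅ Z^18, C_2 ≅ Z^12.

The boundary map ∂_1: C_1 → C_0 sends each edge [p,q] (with p < q) to q − p. For instance
  ∂[5,6] = [6] − [5].
This gives a 7×18 integer matrix of rank 6; reducing to Smith normal form yields diagonal entries (1,1,1,1,1,1).

Boundary ∂_2: C_2 → C_1 sends each 2-simplex [p,q,r] to [q,r] − [p,r] + [p,q]. For instance
  ∂[1,3,4] = [3,4] − [1,4] + [1,3],
  ∂[0,1,5] = [1,5] − [0,5] + [0,1].
This gives a 18×12 integer matrix of rank 12; reducing to Smith normal form yields diagonal entries (1,1,1,1,1,1,1,1,1,1,1,2).

Computing H_k = (kernel of ∂_k) / (image of ∂_{k+1}):

  H_0: rank C_0 − rank ∂_1 = 7 − 6 = 1, and the invariant factors of ∂_1 are all 1, so H_0 = Z.
  H_1: rank ker ∂_1 − rank ∂_2 = (18 − 6) − 12 = 0, and ∂_2 has invariant factor 2 > 1, so H_1 = Z/2.
  H_2: rank ker ∂_2 − rank ∂_3 = (12 − 12) − 0 = 0, and there is no ∂_3, so H_2 = 0.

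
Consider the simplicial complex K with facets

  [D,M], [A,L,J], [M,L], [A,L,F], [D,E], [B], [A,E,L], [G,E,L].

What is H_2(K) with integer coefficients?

K has 9 vertices, 12 edges, 4 triangles.
rank ∂_2 = 4, rank ∂_3 = 0 ⇒ b_2 = 4 − 4 − 0 = 0. So H_2 = 0.

H_2 = 0.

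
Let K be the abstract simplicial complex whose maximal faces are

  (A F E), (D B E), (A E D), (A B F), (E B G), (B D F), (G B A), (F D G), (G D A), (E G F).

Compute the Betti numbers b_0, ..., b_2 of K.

Order the vertices as A < B < D < E < F < G. Listing each simplex with vertices in this order, K has dimension 2 with simplices:

  0-simplices (6): A, B, D, E, F, G
  1-simplices (15): AB, AD, AE, AF, AG, BD, BE, BF, BG, DE, DF, DG, EF, EG, FG
  2-simplices (10): ABF, ABG, ADE, ADG, AEF, BDE, BDF, BEG, DFG, EFG

so the chain groups are C_0 ≅ Z^6, C_1 ≅ Z^15, C_2 ≅ Z^10.

Boundary ∂_1: C_1 → C_0 maps an edge to its endpoints' difference, ∂[p,q] = q − p. For instance
  ∂AF = F − A.
The 6×15 boundary matrix has rank 5 and Smith normal form diag(1,1,1,1,1).

∂_2: C_2 → C_1 acts by ∂[p,q,r] = [q,r] − [p,r] + [p,q]. For instance
  ∂ABG = BG − AG + AB,
  ∂DFG = FG − DG + DF.
This gives a 15×10 integer matrix of rank 10; reducing to Smith normal form yields diagonal entries (1,1,1,1,1,1,1,1,1,2).

From H_k ≅ ker(∂_k) / im(∂_{k+1}) we obtain:

  H_0: rank C_0 − rank ∂_1 = 6 − 5 = 1, and the invariant factors of ∂_1 are all 1, so H_0 = Z.
  H_1: rank ker ∂_1 − rank ∂_2 = (15 − 5) − 10 = 0, and ∂_2 has invariant factor 2 > 1, so H_1 = Z/2.
  H_2: rank ker ∂_2 − rank ∂_3 = (10 − 10) − 0 = 0, and there is no ∂_3, so H_2 = 0.

As a check, the Euler characteristic is 6 − 15 + 10 = 1, which agrees with 1 − 0 + 0 = 1.

Hence the Betti numbers are b_0 = 1, b_1 = 0, b_2 = 0.

b_0 = 1, b_1 = 0, b_2 = 0.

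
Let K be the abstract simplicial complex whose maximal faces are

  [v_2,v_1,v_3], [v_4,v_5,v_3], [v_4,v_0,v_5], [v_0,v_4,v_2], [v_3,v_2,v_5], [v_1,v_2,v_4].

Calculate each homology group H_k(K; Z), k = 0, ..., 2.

H_0 ≅ Z,  H_1 ≅ Z,  H_2 = 0.

Order the vertices as v_0 < v_1 < v_2 < v_3 < v_4 < v_5. Listing each simplex with vertices in this order, K has dimension 2 with simplices:

  0-simplices (6): [v_0], [v_1], [v_2], [v_3], [v_4], [v_5]
  1-simplices (12): [v_0,v_2], [v_0,v_4], [v_0,v_5], [v_1,v_2], [v_1,v_3], [v_1,v_4], [v_2,v_3], [v_2,v_4], [v_2,v_5], [v_3,v_4], [v_3,v_5], [v_4,v_5]
  2-simplices (6): [v_0,v_2,v_4], [v_0,v_4,v_5], [v_1,v_2,v_3], [v_1,v_2,v_4], [v_2,v_3,v_5], [v_3,v_4,v_5]

Hence C_0 ≅ Z^6, C_1 ≅ Z^12, C_2 ≅ Z^6.

Boundary ∂_1: C_1 → C_0 maps an edge to its endpoints' difference, ∂[p,q] = q − p. For instance
  ∂[v_2,v_4] = [v_4] − [v_2].
This gives a 6×12 integer matrix of rank 5; reducing to Smith normal form yields diagonal entries (1,1,1,1,1).

∂_2: C_2 → C_1 maps a triangle to the signed sum of its edges. For instance
  ∂[v_2,v_3,v_5] = [v_3,v_5] − [v_2,v_5] + [v_2,v_3],
  ∂[v_1,v_2,v_4] = [v_2,v_4] − [v_1,v_4] + [v_1,v_2].
The 12×6 boundary matrix has rank 6 and Smith normal form diag(1,1,1,1,1,1).

Computing H_k = (kernel of ∂_k) / (image of ∂_{k+1}):

  H_0: rank C_0 − rank ∂_1 = 6 − 5 = 1, and the invariant factors of ∂_1 are all 1, so H_0 = Z.
  H_1: rank ker ∂_1 − rank ∂_2 = (12 − 5) − 6 = 1, and the invariant factors of ∂_2 are all 1, so H_1 = Z.
  H_2: rank ker ∂_2 − rank ∂_3 = (6 − 6) − 0 = 0, and there is no ∂_3, so H_2 = 0.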